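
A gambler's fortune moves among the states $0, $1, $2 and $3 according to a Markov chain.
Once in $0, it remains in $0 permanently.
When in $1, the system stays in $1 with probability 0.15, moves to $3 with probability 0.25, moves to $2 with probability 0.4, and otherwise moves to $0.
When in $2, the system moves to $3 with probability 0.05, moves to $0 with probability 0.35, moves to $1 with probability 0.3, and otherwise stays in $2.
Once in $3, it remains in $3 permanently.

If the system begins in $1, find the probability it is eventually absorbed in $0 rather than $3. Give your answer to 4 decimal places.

Let h(s) be the probability of absorption at $0 starting from transient state s. Then h($0) = 1 and h($3) = 0. By first-step analysis:
h($1) = 0.2·1 + 0.15·h($1) + 0.4·h($2) + 0.25·0
h($2) = 0.35·1 + 0.3·h($1) + 0.3·h($2) + 0.05·0
Solving: h($1) = 0.5895, h($2) = 0.7526.
Starting from $1, the probability is 0.5895.

0.5895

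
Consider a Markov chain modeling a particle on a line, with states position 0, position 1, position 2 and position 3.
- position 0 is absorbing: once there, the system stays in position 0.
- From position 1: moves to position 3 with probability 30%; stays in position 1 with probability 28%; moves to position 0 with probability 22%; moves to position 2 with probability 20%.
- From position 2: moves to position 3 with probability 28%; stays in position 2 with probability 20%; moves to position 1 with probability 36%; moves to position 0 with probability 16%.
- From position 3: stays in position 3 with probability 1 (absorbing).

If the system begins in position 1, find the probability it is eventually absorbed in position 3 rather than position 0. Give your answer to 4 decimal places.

Let h(s) be the probability of absorption at position 3 starting from transient state s. Then h(position 3) = 1 and h(position 0) = 0. By first-step analysis:
h(position 1) = 0.22·0 + 0.28·h(position 1) + 0.2·h(position 2) + 0.3·1
h(position 2) = 0.16·0 + 0.36·h(position 1) + 0.2·h(position 2) + 0.28·1
Solving: h(position 1) = 0.5873, h(position 2) = 0.6143.
Starting from position 1, the probability is 0.5873.

0.5873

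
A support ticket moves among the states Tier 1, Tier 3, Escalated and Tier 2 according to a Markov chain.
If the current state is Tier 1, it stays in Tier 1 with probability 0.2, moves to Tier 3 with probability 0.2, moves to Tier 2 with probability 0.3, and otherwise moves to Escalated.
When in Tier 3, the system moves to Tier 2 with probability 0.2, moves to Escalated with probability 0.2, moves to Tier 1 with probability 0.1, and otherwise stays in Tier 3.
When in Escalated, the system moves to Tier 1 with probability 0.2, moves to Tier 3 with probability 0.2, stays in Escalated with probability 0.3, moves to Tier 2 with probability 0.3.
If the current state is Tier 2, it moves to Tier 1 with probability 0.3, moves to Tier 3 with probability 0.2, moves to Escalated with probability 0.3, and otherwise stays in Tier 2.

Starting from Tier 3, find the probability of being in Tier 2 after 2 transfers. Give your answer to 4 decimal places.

0.2300

Propagate the distribution vector 2 transfers from Tier 3.
After 0 transfers: (0.0000, 1.0000, 0.0000, 0.0000)
After 1 transfer: (0.1000, 0.5000, 0.2000, 0.2000)
After 2 transfers: (0.1700, 0.3500, 0.2500, 0.2300)
P(in Tier 2 after 2 transfers) = 0.2300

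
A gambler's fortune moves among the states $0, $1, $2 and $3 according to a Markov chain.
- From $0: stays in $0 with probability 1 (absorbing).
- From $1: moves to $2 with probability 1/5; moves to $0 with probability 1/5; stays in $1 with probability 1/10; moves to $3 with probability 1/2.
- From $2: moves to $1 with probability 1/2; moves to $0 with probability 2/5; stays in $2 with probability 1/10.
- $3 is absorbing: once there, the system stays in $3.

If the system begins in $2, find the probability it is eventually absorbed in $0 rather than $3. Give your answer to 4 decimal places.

Let h(s) be the probability of absorption at $0 starting from transient state s. Then h($0) = 1 and h($3) = 0. By first-step analysis:
h($1) = 0.2·1 + 0.1·h($1) + 0.2·h($2) + 0.5·0
h($2) = 0.4·1 + 0.5·h($1) + 0.1·h($2)
Solving: h($1) = 0.3662, h($2) = 0.6479.
Starting from $2, the probability is 0.6479.

0.6479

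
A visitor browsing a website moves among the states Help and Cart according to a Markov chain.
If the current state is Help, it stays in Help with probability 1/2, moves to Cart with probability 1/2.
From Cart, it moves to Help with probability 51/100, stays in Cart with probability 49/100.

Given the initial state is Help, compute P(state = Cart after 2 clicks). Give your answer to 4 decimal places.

0.4950

Sum over the intermediate state after 1 click:
P = P(Help→Help)·P(Help→Cart) + P(Help→Cart)·P(Cart→Cart)
  = 0.5×0.5 + 0.5×0.49
  = 0.2500 + 0.2450 = 0.4950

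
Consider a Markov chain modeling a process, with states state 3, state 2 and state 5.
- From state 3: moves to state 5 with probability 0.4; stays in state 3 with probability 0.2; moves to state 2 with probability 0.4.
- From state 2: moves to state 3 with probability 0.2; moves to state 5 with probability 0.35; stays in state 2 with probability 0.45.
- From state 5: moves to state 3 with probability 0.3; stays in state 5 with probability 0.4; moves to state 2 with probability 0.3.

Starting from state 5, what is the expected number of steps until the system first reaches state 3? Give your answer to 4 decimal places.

Let t(s) be the expected number of steps to first reach state 3 from state s, with t(state 3) = 0. Conditioning on the first step:
t(state 2) = 1 + 0.45·t(state 2) + 0.35·t(state 5)
t(state 5) = 1 + 0.3·t(state 2) + 0.4·t(state 5)
Solving: t(state 2) = 4.2222, t(state 5) = 3.7778.
Expected steps from state 5 to state 3: 3.7778.

3.7778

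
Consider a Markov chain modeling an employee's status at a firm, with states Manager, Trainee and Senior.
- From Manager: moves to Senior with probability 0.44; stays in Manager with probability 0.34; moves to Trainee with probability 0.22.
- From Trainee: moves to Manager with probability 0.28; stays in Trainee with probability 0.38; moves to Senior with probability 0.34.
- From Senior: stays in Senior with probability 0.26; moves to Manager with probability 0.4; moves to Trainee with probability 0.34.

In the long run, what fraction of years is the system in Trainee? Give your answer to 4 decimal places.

0.3114

Let the stationary distribution be π with π = πP and π_1 + π_2 + π_3 = 1.
π_1 = 0.34·π_1 + 0.28·π_2 + 0.4·π_3
π_2 = 0.22·π_1 + 0.38·π_2 + 0.34·π_3
Solving with the normalization constraint gives π = (0.3421, 0.3114, 0.3465).
So the stationary probability of Trainee is 0.3114.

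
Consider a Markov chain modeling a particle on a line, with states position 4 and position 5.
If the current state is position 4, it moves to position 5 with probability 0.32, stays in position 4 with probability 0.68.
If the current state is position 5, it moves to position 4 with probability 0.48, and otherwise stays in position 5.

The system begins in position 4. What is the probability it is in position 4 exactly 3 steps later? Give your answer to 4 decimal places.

0.6032

Propagate the distribution vector 3 steps from position 4.
After 0 steps: (1.0000, 0.0000)
After 1 step: (0.6800, 0.3200)
After 2 steps: (0.6160, 0.3840)
After 3 steps: (0.6032, 0.3968)
P(in position 4 after 3 steps) = 0.6032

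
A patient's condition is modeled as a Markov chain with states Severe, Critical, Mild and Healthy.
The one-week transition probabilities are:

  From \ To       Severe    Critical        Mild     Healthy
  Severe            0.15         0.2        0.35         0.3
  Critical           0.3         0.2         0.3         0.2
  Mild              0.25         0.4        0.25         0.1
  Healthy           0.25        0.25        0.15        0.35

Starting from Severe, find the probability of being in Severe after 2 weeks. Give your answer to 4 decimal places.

Propagate the distribution vector 2 weeks from Severe.
After 0 weeks: (1.0000, 0.0000, 0.0000, 0.0000)
After 1 week: (0.1500, 0.2000, 0.3500, 0.3000)
After 2 weeks: (0.2450, 0.2850, 0.2450, 0.2250)
P(in Severe after 2 weeks) = 0.2450

0.2450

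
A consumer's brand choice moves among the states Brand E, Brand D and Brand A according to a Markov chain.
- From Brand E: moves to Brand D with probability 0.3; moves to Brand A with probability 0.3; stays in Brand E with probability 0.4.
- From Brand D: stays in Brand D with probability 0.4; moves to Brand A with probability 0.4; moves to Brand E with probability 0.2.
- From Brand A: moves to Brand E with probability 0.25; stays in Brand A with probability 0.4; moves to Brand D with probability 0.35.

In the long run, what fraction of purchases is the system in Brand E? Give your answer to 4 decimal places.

Let the stationary distribution be π with π = πP and π_1 + π_2 + π_3 = 1.
π_1 = 0.4·π_1 + 0.2·π_2 + 0.25·π_3
π_2 = 0.3·π_1 + 0.4·π_2 + 0.35·π_3
Solving with the normalization constraint gives π = (0.2733, 0.3540, 0.3727).
So the stationary probability of Brand E is 0.2733.

0.2733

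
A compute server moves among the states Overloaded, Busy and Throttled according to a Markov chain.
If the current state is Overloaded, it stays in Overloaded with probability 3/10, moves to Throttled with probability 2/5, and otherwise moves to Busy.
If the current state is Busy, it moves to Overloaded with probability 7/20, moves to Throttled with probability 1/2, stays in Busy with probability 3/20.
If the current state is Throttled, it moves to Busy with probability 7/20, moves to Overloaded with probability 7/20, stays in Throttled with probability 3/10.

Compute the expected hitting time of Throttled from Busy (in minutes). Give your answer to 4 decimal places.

2.1429

Let t(s) be the expected number of minutes to first reach Throttled from state s, with t(Throttled) = 0. Conditioning on the first minute:
t(Overloaded) = 1 + 0.3·t(Overloaded) + 0.3·t(Busy)
t(Busy) = 1 + 0.35·t(Overloaded) + 0.15·t(Busy)
Solving: t(Overloaded) = 2.3469, t(Busy) = 2.1429.
Expected minutes from Busy to Throttled: 2.1429.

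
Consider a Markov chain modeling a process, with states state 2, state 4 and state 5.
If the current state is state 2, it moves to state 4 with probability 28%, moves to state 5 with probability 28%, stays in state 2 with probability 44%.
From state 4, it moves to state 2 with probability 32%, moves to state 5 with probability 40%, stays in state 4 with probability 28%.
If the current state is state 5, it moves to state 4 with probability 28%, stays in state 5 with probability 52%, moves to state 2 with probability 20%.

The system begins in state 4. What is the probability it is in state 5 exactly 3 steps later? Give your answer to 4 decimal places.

Propagate the distribution vector 3 steps from state 4.
After 0 steps: (0.0000, 1.0000, 0.0000)
After 1 step: (0.3200, 0.2800, 0.4000)
After 2 steps: (0.3104, 0.2800, 0.4096)
After 3 steps: (0.3081, 0.2800, 0.4119)
P(in state 5 after 3 steps) = 0.4119

0.4119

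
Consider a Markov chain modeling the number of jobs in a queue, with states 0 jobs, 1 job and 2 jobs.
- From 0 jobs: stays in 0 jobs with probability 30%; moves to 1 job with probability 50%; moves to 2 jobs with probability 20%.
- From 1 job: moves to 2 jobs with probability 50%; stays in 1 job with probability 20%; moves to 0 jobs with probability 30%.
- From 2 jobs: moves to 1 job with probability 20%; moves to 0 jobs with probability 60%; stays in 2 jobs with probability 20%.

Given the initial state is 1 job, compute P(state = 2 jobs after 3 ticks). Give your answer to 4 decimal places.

Propagate the distribution vector 3 ticks from 1 job.
After 0 ticks: (0.0000, 1.0000, 0.0000)
After 1 tick: (0.3000, 0.2000, 0.5000)
After 2 ticks: (0.4500, 0.2900, 0.2600)
After 3 ticks: (0.3780, 0.3350, 0.2870)
P(in 2 jobs after 3 ticks) = 0.2870

0.2870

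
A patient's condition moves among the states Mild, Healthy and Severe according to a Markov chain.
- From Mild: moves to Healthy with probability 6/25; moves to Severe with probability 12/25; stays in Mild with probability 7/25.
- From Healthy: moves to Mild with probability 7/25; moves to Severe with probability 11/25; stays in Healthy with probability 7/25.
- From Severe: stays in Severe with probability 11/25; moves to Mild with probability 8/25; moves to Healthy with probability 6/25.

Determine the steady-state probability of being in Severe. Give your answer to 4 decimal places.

Let the stationary distribution be π with π = πP and π_1 + π_2 + π_3 = 1.
π_1 = 0.28·π_1 + 0.28·π_2 + 0.32·π_3
π_2 = 0.24·π_1 + 0.28·π_2 + 0.24·π_3
Solving with the normalization constraint gives π = (0.2981, 0.2500, 0.4519).
So the stationary probability of Severe is 0.4519.

0.4519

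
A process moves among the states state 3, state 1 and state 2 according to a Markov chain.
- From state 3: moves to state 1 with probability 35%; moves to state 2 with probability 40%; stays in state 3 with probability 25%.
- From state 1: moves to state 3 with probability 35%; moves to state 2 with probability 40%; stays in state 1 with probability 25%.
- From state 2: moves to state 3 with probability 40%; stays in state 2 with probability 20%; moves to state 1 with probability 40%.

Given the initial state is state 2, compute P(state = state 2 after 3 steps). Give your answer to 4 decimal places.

0.3280

Propagate the distribution vector 3 steps from state 2.
After 0 steps: (0.0000, 0.0000, 1.0000)
After 1 step: (0.4000, 0.4000, 0.2000)
After 2 steps: (0.3200, 0.3200, 0.3600)
After 3 steps: (0.3360, 0.3360, 0.3280)
P(in state 2 after 3 steps) = 0.3280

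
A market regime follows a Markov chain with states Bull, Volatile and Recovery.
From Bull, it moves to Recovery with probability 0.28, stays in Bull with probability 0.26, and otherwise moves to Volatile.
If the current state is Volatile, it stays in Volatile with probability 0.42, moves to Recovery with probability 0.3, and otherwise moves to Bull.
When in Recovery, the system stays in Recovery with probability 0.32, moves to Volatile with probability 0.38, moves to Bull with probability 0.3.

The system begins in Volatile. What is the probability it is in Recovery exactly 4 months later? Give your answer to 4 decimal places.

Propagate the distribution vector 4 months from Volatile.
After 0 months: (0.0000, 1.0000, 0.0000)
After 1 month: (0.2800, 0.4200, 0.3000)
After 2 months: (0.2804, 0.4192, 0.3004)
After 3 months: (0.2804, 0.4192, 0.3004)
After 4 months: (0.2804, 0.4192, 0.3004)
P(in Recovery after 4 months) = 0.3004

0.3004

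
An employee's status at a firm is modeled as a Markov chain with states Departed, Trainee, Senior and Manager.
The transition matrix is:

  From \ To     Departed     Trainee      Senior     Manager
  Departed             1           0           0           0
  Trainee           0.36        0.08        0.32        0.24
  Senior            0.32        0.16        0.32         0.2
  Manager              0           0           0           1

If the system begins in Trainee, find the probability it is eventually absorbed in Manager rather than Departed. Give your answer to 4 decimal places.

Let h(s) be the probability of absorption at Manager starting from transient state s. Then h(Manager) = 1 and h(Departed) = 0. By first-step analysis:
h(Trainee) = 0.36·0 + 0.08·h(Trainee) + 0.32·h(Senior) + 0.24·1
h(Senior) = 0.32·0 + 0.16·h(Trainee) + 0.32·h(Senior) + 0.2·1
Solving: h(Trainee) = 0.3955, h(Senior) = 0.3872.
Starting from Trainee, the probability is 0.3955.

0.3955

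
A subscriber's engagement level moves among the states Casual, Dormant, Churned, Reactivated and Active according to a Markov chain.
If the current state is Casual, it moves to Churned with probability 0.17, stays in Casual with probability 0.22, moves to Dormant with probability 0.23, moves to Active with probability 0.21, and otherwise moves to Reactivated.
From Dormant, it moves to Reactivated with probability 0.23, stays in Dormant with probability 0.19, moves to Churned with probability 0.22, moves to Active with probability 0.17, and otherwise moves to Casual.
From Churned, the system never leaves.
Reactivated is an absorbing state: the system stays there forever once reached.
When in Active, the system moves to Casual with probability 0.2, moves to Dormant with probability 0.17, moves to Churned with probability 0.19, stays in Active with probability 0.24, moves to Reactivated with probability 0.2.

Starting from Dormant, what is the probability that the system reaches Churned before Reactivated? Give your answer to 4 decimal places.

Let h(s) be the probability of absorption at Churned starting from transient state s. Then h(Churned) = 1 and h(Reactivated) = 0. By first-step analysis:
h(Casual) = 0.22·h(Casual) + 0.23·h(Dormant) + 0.17·1 + 0.17·0 + 0.21·h(Active)
h(Dormant) = 0.19·h(Casual) + 0.19·h(Dormant) + 0.22·1 + 0.23·0 + 0.17·h(Active)
h(Active) = 0.2·h(Casual) + 0.17·h(Dormant) + 0.19·1 + 0.2·0 + 0.24·h(Active)
Solving: h(Casual) = 0.4944, h(Dormant) = 0.4904, h(Active) = 0.4898.
Starting from Dormant, the probability is 0.4904.

0.4904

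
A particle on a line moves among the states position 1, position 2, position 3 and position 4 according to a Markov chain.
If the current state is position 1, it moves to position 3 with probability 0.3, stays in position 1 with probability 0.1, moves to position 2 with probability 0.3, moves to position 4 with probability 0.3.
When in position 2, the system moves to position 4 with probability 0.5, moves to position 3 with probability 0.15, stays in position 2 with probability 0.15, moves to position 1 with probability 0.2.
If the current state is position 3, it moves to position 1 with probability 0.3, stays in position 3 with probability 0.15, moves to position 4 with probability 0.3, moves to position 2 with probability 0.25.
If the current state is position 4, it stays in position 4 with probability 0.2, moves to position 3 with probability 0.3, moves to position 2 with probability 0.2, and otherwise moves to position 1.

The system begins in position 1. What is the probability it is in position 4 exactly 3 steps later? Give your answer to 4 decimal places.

0.3090

Propagate the distribution vector 3 steps from position 1.
After 0 steps: (1.0000, 0.0000, 0.0000, 0.0000)
After 1 step: (0.1000, 0.3000, 0.3000, 0.3000)
After 2 steps: (0.2500, 0.2100, 0.2100, 0.3300)
After 3 steps: (0.2290, 0.2250, 0.2370, 0.3090)
P(in position 4 after 3 steps) = 0.3090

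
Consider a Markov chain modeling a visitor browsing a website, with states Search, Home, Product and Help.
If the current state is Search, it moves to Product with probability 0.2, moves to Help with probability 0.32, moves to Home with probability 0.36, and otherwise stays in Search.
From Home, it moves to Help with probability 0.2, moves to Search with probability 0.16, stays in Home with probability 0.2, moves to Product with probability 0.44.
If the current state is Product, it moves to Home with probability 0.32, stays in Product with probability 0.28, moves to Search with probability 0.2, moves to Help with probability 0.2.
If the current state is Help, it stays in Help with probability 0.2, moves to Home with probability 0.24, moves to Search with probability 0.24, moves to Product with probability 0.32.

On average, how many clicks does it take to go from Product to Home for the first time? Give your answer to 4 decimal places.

3.2270

Let t(s) be the expected number of clicks to first reach Home from state s, with t(Home) = 0. Conditioning on the first click:
t(Search) = 1 + 0.12·t(Search) + 0.2·t(Product) + 0.32·t(Help)
t(Product) = 1 + 0.2·t(Search) + 0.28·t(Product) + 0.2·t(Help)
t(Help) = 1 + 0.24·t(Search) + 0.32·t(Product) + 0.2·t(Help)
Solving: t(Search) = 3.1358, t(Product) = 3.2270, t(Help) = 3.4816.
Expected clicks from Product to Home: 3.2270.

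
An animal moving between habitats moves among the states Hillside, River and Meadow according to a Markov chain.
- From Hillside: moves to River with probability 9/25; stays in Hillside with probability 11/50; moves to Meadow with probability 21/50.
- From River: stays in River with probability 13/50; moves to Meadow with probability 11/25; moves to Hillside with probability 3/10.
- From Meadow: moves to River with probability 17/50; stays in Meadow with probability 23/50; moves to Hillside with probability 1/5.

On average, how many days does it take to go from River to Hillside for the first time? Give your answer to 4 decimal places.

Let t(s) be the expected number of days to first reach Hillside from state s, with t(Hillside) = 0. Conditioning on the first day:
t(River) = 1 + 0.26·t(River) + 0.44·t(Meadow)
t(Meadow) = 1 + 0.34·t(River) + 0.46·t(Meadow)
Solving: t(River) = 3.9200, t(Meadow) = 4.3200.
Expected days from River to Hillside: 3.9200.

3.9200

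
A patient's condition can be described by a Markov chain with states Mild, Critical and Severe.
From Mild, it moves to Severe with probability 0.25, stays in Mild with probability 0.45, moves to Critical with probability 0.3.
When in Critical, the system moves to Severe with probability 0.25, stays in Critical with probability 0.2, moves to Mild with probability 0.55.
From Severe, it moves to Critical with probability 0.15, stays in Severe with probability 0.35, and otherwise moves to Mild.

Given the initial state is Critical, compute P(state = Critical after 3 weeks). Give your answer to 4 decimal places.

Propagate the distribution vector 3 weeks from Critical.
After 0 weeks: (0.0000, 1.0000, 0.0000)
After 1 week: (0.5500, 0.2000, 0.2500)
After 2 weeks: (0.4825, 0.2425, 0.2750)
After 3 weeks: (0.4880, 0.2345, 0.2775)
P(in Critical after 3 weeks) = 0.2345

0.2345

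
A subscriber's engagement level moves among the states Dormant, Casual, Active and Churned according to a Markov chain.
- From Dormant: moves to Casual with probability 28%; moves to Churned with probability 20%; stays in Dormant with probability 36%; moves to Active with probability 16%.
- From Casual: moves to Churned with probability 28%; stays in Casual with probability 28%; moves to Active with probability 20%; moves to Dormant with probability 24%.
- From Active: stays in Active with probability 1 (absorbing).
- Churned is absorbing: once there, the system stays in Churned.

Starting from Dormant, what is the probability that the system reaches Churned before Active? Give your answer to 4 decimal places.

Let h(s) be the probability of absorption at Churned starting from transient state s. Then h(Churned) = 1 and h(Active) = 0. By first-step analysis:
h(Dormant) = 0.36·h(Dormant) + 0.28·h(Casual) + 0.16·0 + 0.2·1
h(Casual) = 0.24·h(Dormant) + 0.28·h(Casual) + 0.2·0 + 0.28·1
Solving: h(Dormant) = 0.5650, h(Casual) = 0.5772.
Starting from Dormant, the probability is 0.5650.

0.5650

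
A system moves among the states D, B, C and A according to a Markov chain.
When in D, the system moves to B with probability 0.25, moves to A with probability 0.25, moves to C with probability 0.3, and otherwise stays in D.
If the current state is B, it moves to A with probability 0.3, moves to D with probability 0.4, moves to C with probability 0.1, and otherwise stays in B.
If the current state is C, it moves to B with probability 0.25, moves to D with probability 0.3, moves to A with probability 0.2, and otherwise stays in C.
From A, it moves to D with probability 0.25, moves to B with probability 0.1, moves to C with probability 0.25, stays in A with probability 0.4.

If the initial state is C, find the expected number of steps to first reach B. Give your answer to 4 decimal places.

4.7606

Let t(s) be the expected number of steps to first reach B from state s, with t(B) = 0. Conditioning on the first step:
t(D) = 1 + 0.2·t(D) + 0.3·t(C) + 0.25·t(A)
t(C) = 1 + 0.3·t(D) + 0.25·t(C) + 0.2·t(A)
t(A) = 1 + 0.25·t(D) + 0.25·t(C) + 0.4·t(A)
Solving: t(D) = 4.8011, t(C) = 4.7606, t(A) = 5.6507.
Expected steps from C to B: 4.7606.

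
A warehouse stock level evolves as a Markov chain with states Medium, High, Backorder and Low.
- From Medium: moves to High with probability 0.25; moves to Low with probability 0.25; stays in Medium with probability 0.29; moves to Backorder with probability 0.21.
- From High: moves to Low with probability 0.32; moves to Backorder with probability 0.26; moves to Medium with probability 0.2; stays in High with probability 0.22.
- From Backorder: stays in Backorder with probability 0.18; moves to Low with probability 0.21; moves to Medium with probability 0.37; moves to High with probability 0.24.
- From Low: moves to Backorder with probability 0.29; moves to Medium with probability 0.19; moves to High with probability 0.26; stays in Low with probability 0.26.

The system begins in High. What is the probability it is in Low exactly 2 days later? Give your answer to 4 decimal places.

Propagate the distribution vector 2 days from High.
After 0 days: (0.0000, 1.0000, 0.0000, 0.0000)
After 1 day: (0.2000, 0.2200, 0.2600, 0.3200)
After 2 days: (0.2590, 0.2440, 0.2388, 0.2582)
P(in Low after 2 days) = 0.2582

0.2582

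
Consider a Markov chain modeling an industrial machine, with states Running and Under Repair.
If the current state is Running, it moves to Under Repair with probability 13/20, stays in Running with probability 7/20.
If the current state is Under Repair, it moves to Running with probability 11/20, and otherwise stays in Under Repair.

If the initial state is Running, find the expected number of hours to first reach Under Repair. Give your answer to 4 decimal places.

Let t(s) be the expected number of hours to first reach Under Repair from state s, with t(Under Repair) = 0. Conditioning on the first hour:
t(Running) = 1 + 0.35·t(Running)
Solving: t(Running) = 1.5385.
Expected hours from Running to Under Repair: 1.5385.

1.5385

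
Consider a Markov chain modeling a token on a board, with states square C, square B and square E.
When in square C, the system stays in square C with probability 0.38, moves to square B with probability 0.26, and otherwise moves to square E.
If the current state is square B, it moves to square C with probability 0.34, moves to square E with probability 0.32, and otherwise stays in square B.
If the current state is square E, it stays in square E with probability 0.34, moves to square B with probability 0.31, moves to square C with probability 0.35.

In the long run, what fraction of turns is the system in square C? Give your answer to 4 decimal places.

0.3577

Let the stationary distribution be π with π = πP and π_1 + π_2 + π_3 = 1.
π_1 = 0.38·π_1 + 0.34·π_2 + 0.35·π_3
π_2 = 0.26·π_1 + 0.34·π_2 + 0.31·π_3
Solving with the normalization constraint gives π = (0.3577, 0.3011, 0.3411).
So the stationary probability of square C is 0.3577.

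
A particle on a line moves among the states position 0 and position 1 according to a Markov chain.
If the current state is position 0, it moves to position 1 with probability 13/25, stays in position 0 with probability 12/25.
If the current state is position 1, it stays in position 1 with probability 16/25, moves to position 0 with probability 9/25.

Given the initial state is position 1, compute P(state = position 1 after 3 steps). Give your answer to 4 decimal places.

0.5916

Propagate the distribution vector 3 steps from position 1.
After 0 steps: (0.0000, 1.0000)
After 1 step: (0.3600, 0.6400)
After 2 steps: (0.4032, 0.5968)
After 3 steps: (0.4084, 0.5916)
P(in position 1 after 3 steps) = 0.5916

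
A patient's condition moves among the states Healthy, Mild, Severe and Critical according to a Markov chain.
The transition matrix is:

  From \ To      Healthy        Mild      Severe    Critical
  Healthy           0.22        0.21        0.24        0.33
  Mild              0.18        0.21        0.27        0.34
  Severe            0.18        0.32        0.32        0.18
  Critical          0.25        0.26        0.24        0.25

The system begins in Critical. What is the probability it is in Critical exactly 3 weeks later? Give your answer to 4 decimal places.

Propagate the distribution vector 3 weeks from Critical.
After 0 weeks: (0.0000, 0.0000, 0.0000, 1.0000)
After 1 week: (0.2500, 0.2600, 0.2400, 0.2500)
After 2 weeks: (0.2075, 0.2489, 0.2670, 0.2766)
After 3 weeks: (0.2077, 0.2532, 0.2688, 0.2703)
P(in Critical after 3 weeks) = 0.2703

0.2703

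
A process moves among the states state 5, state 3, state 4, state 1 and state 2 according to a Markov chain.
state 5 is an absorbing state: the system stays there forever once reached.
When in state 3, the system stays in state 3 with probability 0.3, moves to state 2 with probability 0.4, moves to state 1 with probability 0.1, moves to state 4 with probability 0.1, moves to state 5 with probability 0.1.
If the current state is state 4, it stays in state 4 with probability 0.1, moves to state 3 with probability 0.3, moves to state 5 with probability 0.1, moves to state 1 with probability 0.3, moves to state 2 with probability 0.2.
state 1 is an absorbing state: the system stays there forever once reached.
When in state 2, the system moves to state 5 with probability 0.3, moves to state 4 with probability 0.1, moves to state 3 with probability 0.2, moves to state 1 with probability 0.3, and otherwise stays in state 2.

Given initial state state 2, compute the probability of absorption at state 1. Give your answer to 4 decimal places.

0.5205

Let h(s) be the probability of absorption at state 1 starting from transient state s. Then h(state 1) = 1 and h(state 5) = 0. By first-step analysis:
h(state 3) = 0.1·0 + 0.3·h(state 3) + 0.1·h(state 4) + 0.1·1 + 0.4·h(state 2)
h(state 4) = 0.1·0 + 0.3·h(state 3) + 0.1·h(state 4) + 0.3·1 + 0.2·h(state 2)
h(state 2) = 0.3·0 + 0.2·h(state 3) + 0.1·h(state 4) + 0.3·1 + 0.1·h(state 2)
Solving: h(state 3) = 0.5297, h(state 4) = 0.6256, h(state 2) = 0.5205.
Starting from state 2, the probability is 0.5205.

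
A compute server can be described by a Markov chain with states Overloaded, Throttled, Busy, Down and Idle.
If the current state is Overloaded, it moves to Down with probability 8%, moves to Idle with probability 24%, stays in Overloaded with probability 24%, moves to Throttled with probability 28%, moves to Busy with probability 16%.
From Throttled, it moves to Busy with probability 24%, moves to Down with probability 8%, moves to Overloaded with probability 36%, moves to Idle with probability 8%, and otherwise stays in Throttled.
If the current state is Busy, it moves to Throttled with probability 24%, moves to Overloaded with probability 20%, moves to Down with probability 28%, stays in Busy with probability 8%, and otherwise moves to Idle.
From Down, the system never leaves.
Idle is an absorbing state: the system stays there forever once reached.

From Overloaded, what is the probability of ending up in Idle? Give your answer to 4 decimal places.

Let h(s) be the probability of absorption at Idle starting from transient state s. Then h(Idle) = 1 and h(Down) = 0. By first-step analysis:
h(Overloaded) = 0.24·h(Overloaded) + 0.28·h(Throttled) + 0.16·h(Busy) + 0.08·0 + 0.24·1
h(Throttled) = 0.36·h(Overloaded) + 0.24·h(Throttled) + 0.24·h(Busy) + 0.08·0 + 0.08·1
h(Busy) = 0.2·h(Overloaded) + 0.24·h(Throttled) + 0.08·h(Busy) + 0.28·0 + 0.2·1
Solving: h(Overloaded) = 0.6275, h(Throttled) = 0.5604, h(Busy) = 0.5000.
Starting from Overloaded, the probability is 0.6275.

0.6275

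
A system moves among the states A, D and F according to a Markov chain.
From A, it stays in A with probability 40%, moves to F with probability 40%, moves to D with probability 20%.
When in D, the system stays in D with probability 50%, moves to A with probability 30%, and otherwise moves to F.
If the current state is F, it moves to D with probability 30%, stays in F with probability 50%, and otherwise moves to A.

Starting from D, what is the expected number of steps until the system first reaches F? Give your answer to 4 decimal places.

Let t(s) be the expected number of steps to first reach F from state s, with t(F) = 0. Conditioning on the first step:
t(A) = 1 + 0.4·t(A) + 0.2·t(D)
t(D) = 1 + 0.3·t(A) + 0.5·t(D)
Solving: t(A) = 2.9167, t(D) = 3.7500.
Expected steps from D to F: 3.7500.

3.7500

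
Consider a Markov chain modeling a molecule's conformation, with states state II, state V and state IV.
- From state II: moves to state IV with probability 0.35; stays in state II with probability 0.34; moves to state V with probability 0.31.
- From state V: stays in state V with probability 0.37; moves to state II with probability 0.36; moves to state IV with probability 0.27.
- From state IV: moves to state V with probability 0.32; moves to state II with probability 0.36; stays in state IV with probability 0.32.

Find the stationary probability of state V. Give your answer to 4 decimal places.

0.3331

Let the stationary distribution be π with π = πP and π_1 + π_2 + π_3 = 1.
π_1 = 0.34·π_1 + 0.36·π_2 + 0.36·π_3
π_2 = 0.31·π_1 + 0.37·π_2 + 0.32·π_3
Solving with the normalization constraint gives π = (0.3529, 0.3331, 0.3139).
So the stationary probability of state V is 0.3331.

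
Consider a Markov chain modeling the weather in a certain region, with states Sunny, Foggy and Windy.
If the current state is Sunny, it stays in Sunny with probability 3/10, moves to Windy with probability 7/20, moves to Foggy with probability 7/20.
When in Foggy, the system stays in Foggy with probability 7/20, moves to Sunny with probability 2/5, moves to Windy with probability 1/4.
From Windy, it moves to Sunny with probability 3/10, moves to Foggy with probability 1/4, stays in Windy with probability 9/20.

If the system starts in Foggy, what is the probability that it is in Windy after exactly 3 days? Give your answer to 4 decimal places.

0.3515

Propagate the distribution vector 3 days from Foggy.
After 0 days: (0.0000, 1.0000, 0.0000)
After 1 day: (0.4000, 0.3500, 0.2500)
After 2 days: (0.3350, 0.3250, 0.3400)
After 3 days: (0.3325, 0.3160, 0.3515)
P(in Windy after 3 days) = 0.3515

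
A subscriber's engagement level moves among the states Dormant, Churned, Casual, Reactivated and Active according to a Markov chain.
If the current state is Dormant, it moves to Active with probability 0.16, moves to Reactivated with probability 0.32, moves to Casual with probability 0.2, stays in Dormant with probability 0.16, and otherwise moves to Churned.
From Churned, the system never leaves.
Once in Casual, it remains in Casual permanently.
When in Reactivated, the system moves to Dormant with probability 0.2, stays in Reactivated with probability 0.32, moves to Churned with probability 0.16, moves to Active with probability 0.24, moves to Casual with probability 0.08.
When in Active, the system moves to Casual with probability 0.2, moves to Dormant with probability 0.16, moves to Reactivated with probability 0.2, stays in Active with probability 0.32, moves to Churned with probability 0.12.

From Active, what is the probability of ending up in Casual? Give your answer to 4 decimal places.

0.5540

Let h(s) be the probability of absorption at Casual starting from transient state s. Then h(Casual) = 1 and h(Churned) = 0. By first-step analysis:
h(Dormant) = 0.16·h(Dormant) + 0.16·0 + 0.2·1 + 0.32·h(Reactivated) + 0.16·h(Active)
h(Reactivated) = 0.2·h(Dormant) + 0.16·0 + 0.08·1 + 0.32·h(Reactivated) + 0.24·h(Active)
h(Active) = 0.16·h(Dormant) + 0.12·0 + 0.2·1 + 0.2·h(Reactivated) + 0.32·h(Active)
Solving: h(Dormant) = 0.5213, h(Reactivated) = 0.4665, h(Active) = 0.5540.
Starting from Active, the probability is 0.5540.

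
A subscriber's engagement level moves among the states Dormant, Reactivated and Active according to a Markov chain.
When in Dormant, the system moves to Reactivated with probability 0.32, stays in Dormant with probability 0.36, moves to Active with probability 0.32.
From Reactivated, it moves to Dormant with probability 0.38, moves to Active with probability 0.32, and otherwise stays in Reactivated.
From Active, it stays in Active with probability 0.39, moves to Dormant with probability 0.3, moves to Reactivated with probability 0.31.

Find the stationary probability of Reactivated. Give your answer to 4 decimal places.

0.3104

Let the stationary distribution be π with π = πP and π_1 + π_2 + π_3 = 1.
π_1 = 0.36·π_1 + 0.38·π_2 + 0.3·π_3
π_2 = 0.32·π_1 + 0.3·π_2 + 0.31·π_3
Solving with the normalization constraint gives π = (0.3456, 0.3104, 0.3441).
So the stationary probability of Reactivated is 0.3104.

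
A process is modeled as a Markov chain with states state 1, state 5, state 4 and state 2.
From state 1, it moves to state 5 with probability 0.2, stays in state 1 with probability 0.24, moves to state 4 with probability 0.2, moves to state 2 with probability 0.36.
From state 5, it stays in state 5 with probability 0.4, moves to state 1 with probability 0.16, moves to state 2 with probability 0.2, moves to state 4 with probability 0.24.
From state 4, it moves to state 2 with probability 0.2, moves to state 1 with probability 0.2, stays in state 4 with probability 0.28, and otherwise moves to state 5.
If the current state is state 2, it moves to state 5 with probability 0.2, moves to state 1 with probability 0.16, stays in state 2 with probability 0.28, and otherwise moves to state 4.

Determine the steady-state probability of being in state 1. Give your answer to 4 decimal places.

0.1858

Let the stationary distribution be π with π = πP and π_1 + π_2 + π_3 + π_4 = 1.
π_1 = 0.24·π_1 + 0.16·π_2 + 0.2·π_3 + 0.16·π_4
π_2 = 0.2·π_1 + 0.4·π_2 + 0.32·π_3 + 0.2·π_4
π_3 = 0.2·π_1 + 0.24·π_2 + 0.28·π_3 + 0.36·π_4
Solving with the normalization constraint gives π = (0.1858, 0.2910, 0.2735, 0.2497).
So the stationary probability of state 1 is 0.1858.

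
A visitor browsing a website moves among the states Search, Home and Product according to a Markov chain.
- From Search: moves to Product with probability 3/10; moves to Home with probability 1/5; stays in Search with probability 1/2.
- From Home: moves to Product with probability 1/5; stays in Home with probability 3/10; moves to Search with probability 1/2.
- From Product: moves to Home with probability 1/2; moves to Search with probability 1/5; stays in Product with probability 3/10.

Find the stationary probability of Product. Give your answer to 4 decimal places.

0.2688

Let the stationary distribution be π with π = πP and π_1 + π_2 + π_3 = 1.
π_1 = 0.5·π_1 + 0.5·π_2 + 0.2·π_3
π_2 = 0.2·π_1 + 0.3·π_2 + 0.5·π_3
Solving with the normalization constraint gives π = (0.4194, 0.3118, 0.2688).
So the stationary probability of Product is 0.2688.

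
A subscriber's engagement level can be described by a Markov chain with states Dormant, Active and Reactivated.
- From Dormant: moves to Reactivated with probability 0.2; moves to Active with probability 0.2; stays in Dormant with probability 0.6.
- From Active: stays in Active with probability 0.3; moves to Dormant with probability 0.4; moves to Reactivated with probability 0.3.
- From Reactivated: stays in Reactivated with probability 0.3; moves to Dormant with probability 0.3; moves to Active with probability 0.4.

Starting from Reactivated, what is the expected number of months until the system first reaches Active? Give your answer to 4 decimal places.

Let t(s) be the expected number of months to first reach Active from state s, with t(Active) = 0. Conditioning on the first month:
t(Dormant) = 1 + 0.6·t(Dormant) + 0.2·t(Reactivated)
t(Reactivated) = 1 + 0.3·t(Dormant) + 0.3·t(Reactivated)
Solving: t(Dormant) = 4.0909, t(Reactivated) = 3.1818.
Expected months from Reactivated to Active: 3.1818.

3.1818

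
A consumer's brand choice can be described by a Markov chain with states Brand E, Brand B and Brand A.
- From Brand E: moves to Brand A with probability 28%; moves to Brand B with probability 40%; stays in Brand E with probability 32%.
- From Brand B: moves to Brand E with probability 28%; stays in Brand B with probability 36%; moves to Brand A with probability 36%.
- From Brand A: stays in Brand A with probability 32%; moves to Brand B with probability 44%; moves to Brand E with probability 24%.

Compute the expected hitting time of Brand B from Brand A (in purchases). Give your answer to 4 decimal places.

2.3279

Let t(s) be the expected number of purchases to first reach Brand B from state s, with t(Brand B) = 0. Conditioning on the first purchase:
t(Brand E) = 1 + 0.32·t(Brand E) + 0.28·t(Brand A)
t(Brand A) = 1 + 0.24·t(Brand E) + 0.32·t(Brand A)
Solving: t(Brand E) = 2.4291, t(Brand A) = 2.3279.
Expected purchases from Brand A to Brand B: 2.3279.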